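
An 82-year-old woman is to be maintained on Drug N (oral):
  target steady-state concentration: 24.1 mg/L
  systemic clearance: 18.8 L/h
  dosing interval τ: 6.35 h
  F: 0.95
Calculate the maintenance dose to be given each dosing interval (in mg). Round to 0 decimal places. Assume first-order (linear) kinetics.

3028 mg

At steady state, F × (Dose/τ) = Css × CL.
Dose = Css × CL × τ / F = 24.1 × 18.80 × 6.35 / 0.95 = 3028 mg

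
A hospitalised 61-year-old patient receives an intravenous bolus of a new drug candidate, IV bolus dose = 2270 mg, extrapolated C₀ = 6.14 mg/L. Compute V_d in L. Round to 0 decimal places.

370 L

Vd = Dose / C₀ = 2270 / 6.14 = 369.7 L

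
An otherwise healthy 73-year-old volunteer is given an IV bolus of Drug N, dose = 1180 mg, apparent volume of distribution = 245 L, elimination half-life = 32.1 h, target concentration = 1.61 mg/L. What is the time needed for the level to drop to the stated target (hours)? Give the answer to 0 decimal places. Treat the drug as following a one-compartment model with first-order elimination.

51 h

C₀ = Dose / Vd = 1180 / 245 = 4.816 mg/L
k = ln2 / t½ = 0.693147 / 32.1 = 0.02159 h⁻¹
t = ln(C₀ / C) / k = ln(4.816 / 1.61) / 0.02159
  = ln(2.991) / 0.02159 = 1.096 / 0.02159 = 50.76 h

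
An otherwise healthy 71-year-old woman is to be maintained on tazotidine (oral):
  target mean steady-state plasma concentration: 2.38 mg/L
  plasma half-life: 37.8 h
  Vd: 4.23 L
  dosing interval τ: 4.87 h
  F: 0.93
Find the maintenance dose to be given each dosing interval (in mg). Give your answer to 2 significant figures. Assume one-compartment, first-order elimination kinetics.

k = ln2 / t½ = 0.693147 / 37.8 = 0.01834 h⁻¹
CL = k × Vd = 0.01834 × 4.23 = 0.07758 L/h
At steady state, F × (Dose/τ) = Css × CL.
Dose = Css × CL × τ / F = 2.38 × 0.07758 × 4.87 / 0.93 = 0.9669 mg

0.97 mg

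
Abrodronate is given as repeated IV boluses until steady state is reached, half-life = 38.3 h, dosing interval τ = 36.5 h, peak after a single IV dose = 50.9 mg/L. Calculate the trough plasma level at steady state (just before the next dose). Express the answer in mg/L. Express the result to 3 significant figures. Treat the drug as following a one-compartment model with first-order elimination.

54.4 mg/L

k = ln2 / t½ = 0.693147 / 38.3 = 0.01810 h⁻¹
e^(−kτ) = e^(−0.01810 × 36.5) = 0.5165
Accumulation ratio R = 1 / (1 − e^(−kτ)) = 1 / (1 − 0.5165) = 2.068
Steady-state trough = C₀ × R × e^(−kτ) = 50.9 × 2.068 × 0.5165 = 54.37 mg/L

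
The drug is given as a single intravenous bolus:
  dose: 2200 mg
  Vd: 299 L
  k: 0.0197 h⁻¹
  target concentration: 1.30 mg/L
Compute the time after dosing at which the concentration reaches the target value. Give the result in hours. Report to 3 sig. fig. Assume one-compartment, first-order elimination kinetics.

88.0 h

C₀ = Dose / Vd = 2200 / 299 = 7.358 mg/L
t = ln(C₀ / C) / k = ln(7.358 / 1.30) / 0.01970
  = ln(5.660) / 0.01970 = 1.733 / 0.01970 = 87.97 h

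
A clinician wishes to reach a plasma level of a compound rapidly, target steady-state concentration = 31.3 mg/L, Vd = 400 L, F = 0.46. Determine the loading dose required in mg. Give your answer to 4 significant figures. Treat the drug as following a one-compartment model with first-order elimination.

LD = Css × Vd / F = 31.3 × 400 / 0.46 = 27220 mg

27220 mg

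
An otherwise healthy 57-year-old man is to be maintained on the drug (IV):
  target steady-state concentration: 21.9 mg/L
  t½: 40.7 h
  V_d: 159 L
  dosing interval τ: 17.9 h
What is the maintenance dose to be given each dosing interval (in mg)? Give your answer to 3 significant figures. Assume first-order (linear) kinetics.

k = ln2 / t½ = 0.693147 / 40.7 = 0.01703 h⁻¹
CL = k × Vd = 0.01703 × 159 = 2.708 L/h
At steady state, Dose/τ = Css × CL.
Dose = Css × CL × τ = 21.9 × 2.708 × 17.9 = 1062 mg

1060 mg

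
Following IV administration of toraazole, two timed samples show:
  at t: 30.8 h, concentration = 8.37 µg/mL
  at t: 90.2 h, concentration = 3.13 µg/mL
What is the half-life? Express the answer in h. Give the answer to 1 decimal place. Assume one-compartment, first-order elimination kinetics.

41.9 h

k = ln(C₁/C₂) / (t₂ − t₁) = ln(8.37/3.13) / (90.2 − 30.8)
  = 0.9836 / 59.40 = 0.01656 h⁻¹
t½ = ln2 / k = 0.693147 / 0.01656 = 41.86 h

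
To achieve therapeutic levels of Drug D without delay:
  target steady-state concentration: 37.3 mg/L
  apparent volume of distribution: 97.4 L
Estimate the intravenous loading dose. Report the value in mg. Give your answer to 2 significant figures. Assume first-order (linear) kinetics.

LD = Css × Vd = 37.3 × 97.4 = 3633 mg

3600 mg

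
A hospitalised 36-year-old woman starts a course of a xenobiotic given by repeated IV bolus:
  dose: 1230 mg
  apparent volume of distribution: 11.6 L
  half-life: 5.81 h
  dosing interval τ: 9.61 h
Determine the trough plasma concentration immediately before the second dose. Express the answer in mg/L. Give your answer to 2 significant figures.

C₀ per dose = Dose / Vd = 1230 / 11.6 = 106.0 mg/L
k = ln2 / t½ = 0.693147 / 5.81 = 0.1193 h⁻¹
Fraction remaining after one interval: r = e^(−kτ) = e^(−0.1193 × 9.61) = 0.3178
Before dose 2, 1 dose has been given (aged 1τ).
C_trough = C₀ × r = 106.0 × 0.3178 = 33.69 mg/L

34 mg/L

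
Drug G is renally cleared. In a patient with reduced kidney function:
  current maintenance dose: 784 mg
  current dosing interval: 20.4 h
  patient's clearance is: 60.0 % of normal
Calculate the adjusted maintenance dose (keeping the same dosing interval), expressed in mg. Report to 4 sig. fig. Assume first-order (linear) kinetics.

470.4 mg

To keep the same average steady-state level, dosing rate must scale with clearance.
CL ratio = 60.0 / 100 = 0.6000
New dose (same interval) = 784 × 0.6000 = 470.4 mg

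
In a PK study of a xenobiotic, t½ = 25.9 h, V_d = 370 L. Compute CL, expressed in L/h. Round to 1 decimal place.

9.9 L/h

k = ln2 / t½ = 0.693147 / 25.9 = 0.02676 h⁻¹
CL = k × Vd = 0.02676 × 370 = 9.901 L/h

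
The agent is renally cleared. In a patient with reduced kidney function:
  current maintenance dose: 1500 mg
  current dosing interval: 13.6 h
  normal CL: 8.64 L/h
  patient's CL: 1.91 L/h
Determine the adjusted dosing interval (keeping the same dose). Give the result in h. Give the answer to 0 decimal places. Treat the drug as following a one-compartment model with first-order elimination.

62 h

To keep the same average steady-state level, dosing rate must scale with clearance.
CL ratio = 1.91 / 8.64 = 0.2211
New interval (same dose) = 13.6 / 0.2211 = 61.51 h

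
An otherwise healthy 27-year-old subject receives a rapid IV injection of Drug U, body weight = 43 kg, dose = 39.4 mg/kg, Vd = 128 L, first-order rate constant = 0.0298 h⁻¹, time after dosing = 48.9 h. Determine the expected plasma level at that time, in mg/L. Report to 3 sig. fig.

Total dose = 39.4 × 43 = 1694 mg
C₀ = Dose / Vd = 1694 / 128 = 13.23 mg/L
C = C₀ · e^(−k·t) = 13.23 × e^(−0.02980 × 48.9)
  = 13.23 × 0.2329 = 3.081 mg/L

3.08 mg/L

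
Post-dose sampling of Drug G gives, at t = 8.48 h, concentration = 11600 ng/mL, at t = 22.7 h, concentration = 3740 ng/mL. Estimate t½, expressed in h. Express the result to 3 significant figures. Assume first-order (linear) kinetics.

8.71 h

k = ln(C₁/C₂) / (t₂ − t₁) = ln(11600/3740) / (22.7 − 8.48)
  = 1.132 / 14.22 = 0.07961 h⁻¹
t½ = ln2 / k = 0.693147 / 0.07961 = 8.707 h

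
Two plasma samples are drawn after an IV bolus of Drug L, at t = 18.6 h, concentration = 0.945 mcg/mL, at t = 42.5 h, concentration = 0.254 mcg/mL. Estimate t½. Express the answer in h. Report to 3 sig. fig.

k = ln(C₁/C₂) / (t₂ − t₁) = ln(0.945/0.254) / (42.5 − 18.6)
  = 1.314 / 23.90 = 0.05498 h⁻¹
t½ = ln2 / k = 0.693147 / 0.05498 = 12.61 h

12.6 h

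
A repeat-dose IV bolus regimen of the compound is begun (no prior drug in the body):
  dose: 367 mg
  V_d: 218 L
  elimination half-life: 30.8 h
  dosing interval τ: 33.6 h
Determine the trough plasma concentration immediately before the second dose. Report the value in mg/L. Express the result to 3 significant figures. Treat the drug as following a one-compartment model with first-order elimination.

C₀ per dose = Dose / Vd = 367 / 218 = 1.683 mg/L
k = ln2 / t½ = 0.693147 / 30.8 = 0.02250 h⁻¹
Fraction remaining after one interval: r = e^(−kτ) = e^(−0.02250 × 33.6) = 0.4695
Before dose 2, 1 dose has been given (aged 1τ).
C_trough = C₀ × r = 1.683 × 0.4695 = 0.7902 mg/L

0.790 mg/L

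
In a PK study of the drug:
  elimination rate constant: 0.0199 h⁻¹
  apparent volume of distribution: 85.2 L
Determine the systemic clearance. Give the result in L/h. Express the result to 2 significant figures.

1.7 L/h

CL = k × Vd = 0.0199 × 85.2 = 1.695 L/h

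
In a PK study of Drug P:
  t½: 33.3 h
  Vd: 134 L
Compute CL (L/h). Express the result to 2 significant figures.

2.8 L/h

k = ln2 / t½ = 0.693147 / 33.3 = 0.02082 h⁻¹
CL = k × Vd = 0.02082 × 134 = 2.790 L/h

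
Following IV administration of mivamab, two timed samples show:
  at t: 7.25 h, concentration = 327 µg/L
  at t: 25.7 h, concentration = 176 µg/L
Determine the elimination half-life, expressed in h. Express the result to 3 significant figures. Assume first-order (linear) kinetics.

k = ln(C₁/C₂) / (t₂ − t₁) = ln(327/176) / (25.7 − 7.25)
  = 0.6195 / 18.45 = 0.03358 h⁻¹
t½ = ln2 / k = 0.693147 / 0.03358 = 20.64 h

20.6 h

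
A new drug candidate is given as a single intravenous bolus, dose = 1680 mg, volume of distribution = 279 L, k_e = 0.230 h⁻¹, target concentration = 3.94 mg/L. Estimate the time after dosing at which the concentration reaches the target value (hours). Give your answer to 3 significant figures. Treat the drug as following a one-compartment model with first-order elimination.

C₀ = Dose / Vd = 1680 / 279 = 6.022 mg/L
t = ln(C₀ / C) / k = ln(6.022 / 3.94) / 0.2300
  = ln(1.528) / 0.2300 = 0.4240 / 0.2300 = 1.843 h

1.84 h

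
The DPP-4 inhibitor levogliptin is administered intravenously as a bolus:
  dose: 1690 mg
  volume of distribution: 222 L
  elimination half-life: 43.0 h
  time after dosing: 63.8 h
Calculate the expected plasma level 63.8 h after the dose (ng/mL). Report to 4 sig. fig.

2722 ng/mL

C₀ = Dose / Vd = 1690 / 222 = 7.613 mg/L
k = ln2 / t½ = 0.693147 / 43.0 = 0.01612 h⁻¹
C = C₀ · e^(−k·t) = 7.613 × e^(−0.01612 × 63.8)
  = 7.613 × 0.3576 = 2.722 mg/L
Convert: 2.722 mg/L × 1000 = 2722 ng/mL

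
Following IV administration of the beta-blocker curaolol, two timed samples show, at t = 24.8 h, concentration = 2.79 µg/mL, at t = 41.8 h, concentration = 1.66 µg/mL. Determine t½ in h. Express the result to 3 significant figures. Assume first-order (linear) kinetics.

k = ln(C₁/C₂) / (t₂ − t₁) = ln(2.79/1.66) / (41.8 − 24.8)
  = 0.5192 / 17.00 = 0.03054 h⁻¹
t½ = ln2 / k = 0.693147 / 0.03054 = 22.70 h

22.7 h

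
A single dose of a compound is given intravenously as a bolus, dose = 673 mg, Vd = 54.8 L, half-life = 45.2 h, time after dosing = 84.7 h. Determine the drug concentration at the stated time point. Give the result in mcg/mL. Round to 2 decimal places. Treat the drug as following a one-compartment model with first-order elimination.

C₀ = Dose / Vd = 673.0 / 54.8 = 12.28 mg/L
k = ln2 / t½ = 0.693147 / 45.2 = 0.01534 h⁻¹
C = C₀ · e^(−k·t) = 12.28 × e^(−0.01534 × 84.7)
  = 12.28 × 0.2727 = 3.349 mg/L
(3.349 mg/L = 3.349 mcg/mL)

3.35 mcg/mL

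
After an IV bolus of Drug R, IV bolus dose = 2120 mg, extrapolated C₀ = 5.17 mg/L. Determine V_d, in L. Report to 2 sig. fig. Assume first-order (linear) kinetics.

410 L

Vd = Dose / C₀ = 2120 / 5.17 = 410.1 L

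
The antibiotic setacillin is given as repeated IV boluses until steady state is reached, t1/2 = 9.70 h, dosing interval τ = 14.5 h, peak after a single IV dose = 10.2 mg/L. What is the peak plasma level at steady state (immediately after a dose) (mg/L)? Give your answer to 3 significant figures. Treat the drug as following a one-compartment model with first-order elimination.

15.8 mg/L

k = ln2 / t½ = 0.693147 / 9.70 = 0.07146 h⁻¹
e^(−kτ) = e^(−0.07146 × 14.5) = 0.3548
Accumulation ratio R = 1 / (1 − e^(−kτ)) = 1 / (1 − 0.3548) = 1.550
Steady-state peak = C₀ × R = 10.2 × 1.550 = 15.81 mg/L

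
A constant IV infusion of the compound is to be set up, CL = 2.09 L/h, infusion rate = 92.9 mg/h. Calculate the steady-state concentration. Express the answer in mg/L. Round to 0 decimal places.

44 mg/L

At steady state Css = R₀ / CL = 92.9 / 2.090 = 44.45 mg/L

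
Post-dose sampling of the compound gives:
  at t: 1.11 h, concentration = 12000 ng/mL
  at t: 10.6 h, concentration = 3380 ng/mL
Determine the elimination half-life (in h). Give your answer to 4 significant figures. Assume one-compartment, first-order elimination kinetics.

k = ln(C₁/C₂) / (t₂ − t₁) = ln(12000/3380) / (10.6 − 1.11)
  = 1.267 / 9.490 = 0.1335 h⁻¹
t½ = ln2 / k = 0.693147 / 0.1335 = 5.192 h

5.192 h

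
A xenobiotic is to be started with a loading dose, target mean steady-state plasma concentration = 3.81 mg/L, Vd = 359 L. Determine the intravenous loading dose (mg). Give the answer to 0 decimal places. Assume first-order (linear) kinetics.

LD = Css × Vd = 3.81 × 359 = 1368 mg

1368 mg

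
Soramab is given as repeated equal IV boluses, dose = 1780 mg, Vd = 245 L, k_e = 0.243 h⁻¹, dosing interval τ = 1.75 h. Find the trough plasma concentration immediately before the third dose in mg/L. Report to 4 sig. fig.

7.852 mg/L

C₀ per dose = Dose / Vd = 1780 / 245 = 7.265 mg/L
Fraction remaining after one interval: r = e^(−kτ) = e^(−0.2430 × 1.75) = 0.6536
Before dose 3, 2 doses have been given (aged 1τ, 2τ).
C_trough = C₀ × (r + r²) = 7.265 × (0.6536 + 0.4272) = 7.852 mg/L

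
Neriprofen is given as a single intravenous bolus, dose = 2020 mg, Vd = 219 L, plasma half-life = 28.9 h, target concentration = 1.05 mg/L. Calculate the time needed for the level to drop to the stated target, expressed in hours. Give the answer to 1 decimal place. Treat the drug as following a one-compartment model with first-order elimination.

90.6 h

C₀ = Dose / Vd = 2020 / 219 = 9.224 mg/L
k = ln2 / t½ = 0.693147 / 28.9 = 0.02398 h⁻¹
t = ln(C₀ / C) / k = ln(9.224 / 1.05) / 0.02398
  = ln(8.785) / 0.02398 = 2.173 / 0.02398 = 90.62 h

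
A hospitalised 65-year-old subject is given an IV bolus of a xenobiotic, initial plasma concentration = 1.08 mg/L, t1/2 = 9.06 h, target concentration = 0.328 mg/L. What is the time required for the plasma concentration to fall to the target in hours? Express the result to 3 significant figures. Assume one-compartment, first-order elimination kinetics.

15.6 h

k = ln2 / t½ = 0.693147 / 9.06 = 0.07651 h⁻¹
t = ln(C₀ / C) / k = ln(1.080 / 0.328) / 0.07651
  = ln(3.293) / 0.07651 = 1.192 / 0.07651 = 15.58 h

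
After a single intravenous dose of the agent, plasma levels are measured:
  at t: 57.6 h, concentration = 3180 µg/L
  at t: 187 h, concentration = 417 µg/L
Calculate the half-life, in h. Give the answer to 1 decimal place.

k = ln(C₁/C₂) / (t₂ − t₁) = ln(3180/417) / (187 − 57.6)
  = 2.032 / 129.4 = 0.01570 h⁻¹
t½ = ln2 / k = 0.693147 / 0.01570 = 44.15 h

44.2 h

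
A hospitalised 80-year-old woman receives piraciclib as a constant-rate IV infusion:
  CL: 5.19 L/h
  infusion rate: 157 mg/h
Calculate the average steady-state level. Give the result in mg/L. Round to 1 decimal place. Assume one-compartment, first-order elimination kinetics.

30.3 mg/L

At steady state Css = R₀ / CL = 157 / 5.190 = 30.25 mg/L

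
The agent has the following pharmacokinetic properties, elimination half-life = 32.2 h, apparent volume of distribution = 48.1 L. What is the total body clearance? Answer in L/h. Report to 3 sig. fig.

k = ln2 / t½ = 0.693147 / 32.2 = 0.02153 h⁻¹
CL = k × Vd = 0.02153 × 48.1 = 1.036 L/h

1.04 L/h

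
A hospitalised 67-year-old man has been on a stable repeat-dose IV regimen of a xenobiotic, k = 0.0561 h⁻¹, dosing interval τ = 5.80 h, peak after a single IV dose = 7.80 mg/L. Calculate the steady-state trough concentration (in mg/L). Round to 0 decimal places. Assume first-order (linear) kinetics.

e^(−kτ) = e^(−0.05610 × 5.80) = 0.7223
Accumulation ratio R = 1 / (1 − e^(−kτ)) = 1 / (1 − 0.7223) = 3.601
Steady-state trough = C₀ × R × e^(−kτ) = 7.80 × 3.601 × 0.7223 = 20.29 mg/L

20 mg/L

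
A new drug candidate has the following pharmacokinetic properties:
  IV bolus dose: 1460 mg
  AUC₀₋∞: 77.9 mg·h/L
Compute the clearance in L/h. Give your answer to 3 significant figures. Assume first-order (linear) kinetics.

18.7 L/h

CL = Dose / AUC = 1460 / 77.9 = 18.74 L/h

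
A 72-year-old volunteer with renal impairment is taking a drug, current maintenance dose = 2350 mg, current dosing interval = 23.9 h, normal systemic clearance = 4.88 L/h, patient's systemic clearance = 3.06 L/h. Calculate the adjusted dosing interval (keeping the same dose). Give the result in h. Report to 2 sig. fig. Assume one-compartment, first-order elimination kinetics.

38 h

To keep the same average steady-state level, dosing rate must scale with clearance.
CL ratio = 3.06 / 4.88 = 0.6270
New interval (same dose) = 23.9 / 0.6270 = 38.12 h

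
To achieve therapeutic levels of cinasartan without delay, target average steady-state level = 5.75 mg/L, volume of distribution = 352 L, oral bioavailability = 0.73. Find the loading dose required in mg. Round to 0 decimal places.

2773 mg

LD = Css × Vd / F = 5.75 × 352 / 0.73 = 2773 mg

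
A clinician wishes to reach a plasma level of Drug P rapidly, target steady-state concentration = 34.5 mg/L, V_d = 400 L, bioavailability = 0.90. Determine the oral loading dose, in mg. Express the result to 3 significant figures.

15300 mg

LD = Css × Vd / F = 34.5 × 400 / 0.90 = 15330 mg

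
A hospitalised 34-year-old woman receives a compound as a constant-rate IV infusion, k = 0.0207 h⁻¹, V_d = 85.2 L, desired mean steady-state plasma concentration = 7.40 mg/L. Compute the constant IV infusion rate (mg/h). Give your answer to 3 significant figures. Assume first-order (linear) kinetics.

CL = k × Vd = 0.02070 × 85.2 = 1.764 L/h
At steady state, infusion rate R₀ = Css × CL = 7.40 × 1.764 = 13.05 mg/h

13.1 mg/h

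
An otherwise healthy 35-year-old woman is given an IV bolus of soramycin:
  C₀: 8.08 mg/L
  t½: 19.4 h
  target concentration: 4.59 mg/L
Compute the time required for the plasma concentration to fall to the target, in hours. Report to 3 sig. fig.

k = ln2 / t½ = 0.693147 / 19.4 = 0.03573 h⁻¹
t = ln(C₀ / C) / k = ln(8.080 / 4.59) / 0.03573
  = ln(1.760) / 0.03573 = 0.5653 / 0.03573 = 15.82 h

15.8 h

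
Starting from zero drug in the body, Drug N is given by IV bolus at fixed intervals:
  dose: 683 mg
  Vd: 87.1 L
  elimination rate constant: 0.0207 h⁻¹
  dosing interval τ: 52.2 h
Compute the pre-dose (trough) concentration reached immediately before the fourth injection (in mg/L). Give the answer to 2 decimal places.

3.87 mg/L

C₀ per dose = Dose / Vd = 683 / 87.1 = 7.842 mg/L
Fraction remaining after one interval: r = e^(−kτ) = e^(−0.02070 × 52.2) = 0.3394
Before dose 4, 3 doses have been given (aged 1τ, 2τ, 3τ).
C_trough = C₀ × (r + r² + … + r^3) = C₀ × r(1−r^3)/(1−r)
        = 7.842 × 0.3394 × (1 − 0.03910) / (1 − 0.3394) = 3.871 mg/L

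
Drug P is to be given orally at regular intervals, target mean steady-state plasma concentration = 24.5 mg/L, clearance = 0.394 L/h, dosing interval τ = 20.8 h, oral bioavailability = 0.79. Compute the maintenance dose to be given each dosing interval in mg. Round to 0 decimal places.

At steady state, F × (Dose/τ) = Css × CL.
Dose = Css × CL × τ / F = 24.5 × 0.3940 × 20.8 / 0.79 = 254.2 mg

254 mg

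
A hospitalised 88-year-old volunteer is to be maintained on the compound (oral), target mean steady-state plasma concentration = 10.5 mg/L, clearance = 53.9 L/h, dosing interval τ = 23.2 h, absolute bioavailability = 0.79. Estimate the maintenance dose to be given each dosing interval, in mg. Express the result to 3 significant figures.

16600 mg

At steady state, F × (Dose/τ) = Css × CL.
Dose = Css × CL × τ / F = 10.5 × 53.90 × 23.2 / 0.79 = 16620 mg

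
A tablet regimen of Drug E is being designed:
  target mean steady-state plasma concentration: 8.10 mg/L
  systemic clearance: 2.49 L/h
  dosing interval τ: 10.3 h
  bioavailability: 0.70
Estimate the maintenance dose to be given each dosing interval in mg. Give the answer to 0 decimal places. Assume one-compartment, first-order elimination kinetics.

297 mg

At steady state, F × (Dose/τ) = Css × CL.
Dose = Css × CL × τ / F = 8.10 × 2.490 × 10.3 / 0.70 = 296.8 mg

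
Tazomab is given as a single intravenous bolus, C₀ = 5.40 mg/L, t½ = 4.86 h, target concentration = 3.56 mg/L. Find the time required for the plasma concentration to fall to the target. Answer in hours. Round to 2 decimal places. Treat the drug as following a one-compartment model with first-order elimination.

k = ln2 / t½ = 0.693147 / 4.86 = 0.1426 h⁻¹
t = ln(C₀ / C) / k = ln(5.400 / 3.56) / 0.1426
  = ln(1.517) / 0.1426 = 0.4167 / 0.1426 = 2.922 h

2.92 h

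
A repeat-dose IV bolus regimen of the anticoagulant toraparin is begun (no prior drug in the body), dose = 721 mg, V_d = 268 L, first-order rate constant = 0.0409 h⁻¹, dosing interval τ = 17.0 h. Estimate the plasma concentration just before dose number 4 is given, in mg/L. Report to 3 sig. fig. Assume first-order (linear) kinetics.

C₀ per dose = Dose / Vd = 721 / 268 = 2.690 mg/L
Fraction remaining after one interval: r = e^(−kτ) = e^(−0.04090 × 17.0) = 0.4989
Before dose 4, 3 doses have been given (aged 1τ, 2τ, 3τ).
C_trough = C₀ × (r + r² + … + r^3) = C₀ × r(1−r^3)/(1−r)
        = 2.690 × 0.4989 × (1 − 0.1242) / (1 − 0.4989) = 2.346 mg/L

2.35 mg/L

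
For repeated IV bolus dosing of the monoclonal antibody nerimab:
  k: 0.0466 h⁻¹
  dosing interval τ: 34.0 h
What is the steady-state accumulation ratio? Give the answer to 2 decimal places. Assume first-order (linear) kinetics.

e^(−kτ) = e^(−0.04660 × 34.0) = 0.2051
Accumulation ratio R = 1 / (1 − e^(−kτ)) = 1 / (1 − 0.2051) = 1.258

1.26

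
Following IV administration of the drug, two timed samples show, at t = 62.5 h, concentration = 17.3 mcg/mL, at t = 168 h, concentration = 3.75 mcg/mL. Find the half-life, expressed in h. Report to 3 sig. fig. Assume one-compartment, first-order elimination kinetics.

47.8 h

k = ln(C₁/C₂) / (t₂ − t₁) = ln(17.3/3.75) / (168 − 62.5)
  = 1.529 / 105.5 = 0.01449 h⁻¹
t½ = ln2 / k = 0.693147 / 0.01449 = 47.84 h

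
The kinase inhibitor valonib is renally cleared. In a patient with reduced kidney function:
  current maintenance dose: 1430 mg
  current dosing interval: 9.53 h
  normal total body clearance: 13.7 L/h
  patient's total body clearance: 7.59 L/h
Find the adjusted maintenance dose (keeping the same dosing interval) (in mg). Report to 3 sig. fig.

792 mg

To keep the same average steady-state level, dosing rate must scale with clearance.
CL ratio = 7.59 / 13.7 = 0.5540
New dose (same interval) = 1430 × 0.5540 = 792.2 mg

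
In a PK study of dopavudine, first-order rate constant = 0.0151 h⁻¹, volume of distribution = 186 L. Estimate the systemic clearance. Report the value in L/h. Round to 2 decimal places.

CL = k × Vd = 0.0151 × 186 = 2.809 L/h

2.81 L/h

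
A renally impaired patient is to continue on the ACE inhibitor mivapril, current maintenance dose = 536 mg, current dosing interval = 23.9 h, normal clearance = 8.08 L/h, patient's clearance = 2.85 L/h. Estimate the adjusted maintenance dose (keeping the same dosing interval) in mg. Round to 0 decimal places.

189 mg

To keep the same average steady-state level, dosing rate must scale with clearance.
CL ratio = 2.85 / 8.08 = 0.3527
New dose (same interval) = 536 × 0.3527 = 189.0 mg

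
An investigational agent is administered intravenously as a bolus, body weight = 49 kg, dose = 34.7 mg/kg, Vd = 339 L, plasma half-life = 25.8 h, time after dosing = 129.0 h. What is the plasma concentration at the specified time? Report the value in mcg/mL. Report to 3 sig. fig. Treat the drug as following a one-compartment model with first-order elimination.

Total dose = 34.7 × 49 = 1700 mg
C₀ = Dose / Vd = 1700 / 339 = 5.015 mg/L
k = ln2 / t½ = 0.693147 / 25.8 = 0.02687 h⁻¹
t / t½ = 129.0 / 25.8 = 5 half-lives
C = C₀ × (1/2)^5 = 5.015 × 0.03125 = 0.1567 mg/L
(0.1567 mg/L = 0.1567 mcg/mL)

0.157 mcg/mL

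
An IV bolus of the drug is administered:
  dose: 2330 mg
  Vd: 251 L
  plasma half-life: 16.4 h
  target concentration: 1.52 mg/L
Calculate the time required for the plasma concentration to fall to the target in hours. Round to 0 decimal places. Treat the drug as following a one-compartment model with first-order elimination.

43 h

C₀ = Dose / Vd = 2330 / 251 = 9.283 mg/L
k = ln2 / t½ = 0.693147 / 16.4 = 0.04227 h⁻¹
t = ln(C₀ / C) / k = ln(9.283 / 1.52) / 0.04227
  = ln(6.107) / 0.04227 = 1.809 / 0.04227 = 42.80 h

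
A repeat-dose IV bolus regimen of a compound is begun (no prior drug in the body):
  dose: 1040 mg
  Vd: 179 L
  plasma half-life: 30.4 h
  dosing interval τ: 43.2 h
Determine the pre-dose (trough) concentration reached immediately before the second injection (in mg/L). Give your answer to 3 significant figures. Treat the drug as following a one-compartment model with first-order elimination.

C₀ per dose = Dose / Vd = 1040 / 179 = 5.810 mg/L
k = ln2 / t½ = 0.693147 / 30.4 = 0.02280 h⁻¹
Fraction remaining after one interval: r = e^(−kτ) = e^(−0.02280 × 43.2) = 0.3735
Before dose 2, 1 dose has been given (aged 1τ).
C_trough = C₀ × r = 5.810 × 0.3735 = 2.170 mg/L

2.17 mg/L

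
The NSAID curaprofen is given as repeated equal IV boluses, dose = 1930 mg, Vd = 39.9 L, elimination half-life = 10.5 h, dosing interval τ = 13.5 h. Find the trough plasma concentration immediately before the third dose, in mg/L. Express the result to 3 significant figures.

28.0 mg/L

C₀ per dose = Dose / Vd = 1930 / 39.9 = 48.37 mg/L
k = ln2 / t½ = 0.693147 / 10.5 = 0.06601 h⁻¹
Fraction remaining after one interval: r = e^(−kτ) = e^(−0.06601 × 13.5) = 0.4102
Before dose 3, 2 doses have been given (aged 1τ, 2τ).
C_trough = C₀ × (r + r²) = 48.37 × (0.4102 + 0.1683) = 27.98 mg/L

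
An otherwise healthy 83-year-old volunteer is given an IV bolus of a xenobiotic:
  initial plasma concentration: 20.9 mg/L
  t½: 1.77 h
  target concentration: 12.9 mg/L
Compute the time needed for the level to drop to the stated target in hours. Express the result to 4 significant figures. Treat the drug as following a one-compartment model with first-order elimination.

k = ln2 / t½ = 0.693147 / 1.77 = 0.3916 h⁻¹
t = ln(C₀ / C) / k = ln(20.90 / 12.9) / 0.3916
  = ln(1.620) / 0.3916 = 0.4824 / 0.3916 = 1.232 h

1.232 h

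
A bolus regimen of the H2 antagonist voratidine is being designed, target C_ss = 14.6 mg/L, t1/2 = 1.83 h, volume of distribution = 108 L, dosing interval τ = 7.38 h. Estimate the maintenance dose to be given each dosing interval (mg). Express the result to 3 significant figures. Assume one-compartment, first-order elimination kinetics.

k = ln2 / t½ = 0.693147 / 1.83 = 0.3788 h⁻¹
CL = k × Vd = 0.3788 × 108 = 40.91 L/h
At steady state, Dose/τ = Css × CL.
Dose = Css × CL × τ = 14.6 × 40.91 × 7.38 = 4408 mg

4410 mg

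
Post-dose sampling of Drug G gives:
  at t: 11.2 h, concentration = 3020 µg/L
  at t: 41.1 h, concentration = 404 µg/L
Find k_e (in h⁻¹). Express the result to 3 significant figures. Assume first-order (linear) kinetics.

0.0673 h⁻¹

k = ln(C₁/C₂) / (t₂ − t₁) = ln(3020/404) / (41.1 − 11.2)
  = 2.012 / 29.90 = 0.06729 h⁻¹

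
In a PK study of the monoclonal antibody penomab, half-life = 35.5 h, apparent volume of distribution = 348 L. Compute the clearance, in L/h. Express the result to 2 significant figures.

6.8 L/h

k = ln2 / t½ = 0.693147 / 35.5 = 0.01953 h⁻¹
CL = k × Vd = 0.01953 × 348 = 6.796 L/h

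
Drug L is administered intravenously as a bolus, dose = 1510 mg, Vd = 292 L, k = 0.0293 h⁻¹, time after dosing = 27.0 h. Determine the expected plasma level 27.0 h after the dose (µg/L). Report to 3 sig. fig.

2340 µg/L

C₀ = Dose / Vd = 1510 / 292 = 5.171 mg/L
C = C₀ · e^(−k·t) = 5.171 × e^(−0.02930 × 27.0)
  = 5.171 × 0.4533 = 2.344 mg/L
Convert: 2.344 mg/L × 1000 = 2344 µg/L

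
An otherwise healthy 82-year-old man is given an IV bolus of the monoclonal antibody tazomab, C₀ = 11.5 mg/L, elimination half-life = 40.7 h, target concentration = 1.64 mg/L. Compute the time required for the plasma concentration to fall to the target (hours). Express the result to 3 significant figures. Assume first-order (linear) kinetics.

114 h

k = ln2 / t½ = 0.693147 / 40.7 = 0.01703 h⁻¹
t = ln(C₀ / C) / k = ln(11.50 / 1.64) / 0.01703
  = ln(7.012) / 0.01703 = 1.948 / 0.01703 = 114.4 h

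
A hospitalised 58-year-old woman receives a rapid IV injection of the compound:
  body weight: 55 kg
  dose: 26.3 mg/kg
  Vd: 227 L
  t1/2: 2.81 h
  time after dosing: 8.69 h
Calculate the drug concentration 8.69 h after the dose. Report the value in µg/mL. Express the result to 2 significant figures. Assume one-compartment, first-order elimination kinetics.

0.75 µg/mL

Total dose = 26.3 × 55 = 1447 mg
C₀ = Dose / Vd = 1447 / 227 = 6.374 mg/L
k = ln2 / t½ = 0.693147 / 2.81 = 0.2467 h⁻¹
C = C₀ · e^(−k·t) = 6.374 × e^(−0.2467 × 8.69)
  = 6.374 × 0.1172 = 0.7470 mg/L
(0.7470 mg/L = 0.7470 µg/mL)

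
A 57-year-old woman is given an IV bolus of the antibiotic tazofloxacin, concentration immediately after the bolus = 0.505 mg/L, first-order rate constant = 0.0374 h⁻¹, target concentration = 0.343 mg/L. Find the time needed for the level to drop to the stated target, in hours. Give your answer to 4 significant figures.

t = ln(C₀ / C) / k = ln(0.5050 / 0.343) / 0.03740
  = ln(1.472) / 0.03740 = 0.3866 / 0.03740 = 10.34 h

10.34 h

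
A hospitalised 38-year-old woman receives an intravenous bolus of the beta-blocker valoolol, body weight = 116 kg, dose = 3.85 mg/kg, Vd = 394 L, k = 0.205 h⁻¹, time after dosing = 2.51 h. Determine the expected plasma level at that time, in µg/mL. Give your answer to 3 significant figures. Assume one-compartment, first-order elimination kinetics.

0.678 µg/mL

Total dose = 3.85 × 116 = 446.6 mg
C₀ = Dose / Vd = 446.6 / 394 = 1.134 mg/L
C = C₀ · e^(−k·t) = 1.134 × e^(−0.2050 × 2.51)
  = 1.134 × 0.5978 = 0.6779 mg/L
(0.6779 mg/L = 0.6779 µg/mL)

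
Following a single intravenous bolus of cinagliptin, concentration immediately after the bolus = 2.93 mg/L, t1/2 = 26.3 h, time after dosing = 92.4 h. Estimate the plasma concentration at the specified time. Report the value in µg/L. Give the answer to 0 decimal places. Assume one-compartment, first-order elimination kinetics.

k = ln2 / t½ = 0.693147 / 26.3 = 0.02636 h⁻¹
C = C₀ · e^(−k·t) = 2.930 × e^(−0.02636 × 92.4)
  = 2.930 × 0.08754 = 0.2565 mg/L
Convert: 0.2565 mg/L × 1000 = 256.5 µg/L

257 µg/L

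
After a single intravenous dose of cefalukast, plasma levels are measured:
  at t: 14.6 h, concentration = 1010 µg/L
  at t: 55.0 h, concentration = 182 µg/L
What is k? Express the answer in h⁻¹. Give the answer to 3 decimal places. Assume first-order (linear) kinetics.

0.042 h⁻¹

k = ln(C₁/C₂) / (t₂ − t₁) = ln(1010/182) / (55.0 − 14.6)
  = 1.714 / 40.40 = 0.04243 h⁻¹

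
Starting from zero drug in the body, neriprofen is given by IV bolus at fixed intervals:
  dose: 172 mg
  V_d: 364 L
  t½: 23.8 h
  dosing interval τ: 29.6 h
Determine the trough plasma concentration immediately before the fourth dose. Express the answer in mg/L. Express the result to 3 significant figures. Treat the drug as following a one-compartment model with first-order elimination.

C₀ per dose = Dose / Vd = 172 / 364 = 0.4725 mg/L
k = ln2 / t½ = 0.693147 / 23.8 = 0.02912 h⁻¹
Fraction remaining after one interval: r = e^(−kτ) = e^(−0.02912 × 29.6) = 0.4223
Before dose 4, 3 doses have been given (aged 1τ, 2τ, 3τ).
C_trough = C₀ × (r + r² + … + r^3) = C₀ × r(1−r^3)/(1−r)
        = 0.4725 × 0.4223 × (1 − 0.07531) / (1 − 0.4223) = 0.3194 mg/L

0.319 mg/L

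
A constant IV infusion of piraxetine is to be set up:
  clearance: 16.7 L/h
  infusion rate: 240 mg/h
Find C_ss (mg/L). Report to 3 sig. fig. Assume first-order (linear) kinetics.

At steady state Css = R₀ / CL = 240 / 16.70 = 14.37 mg/L

14.4 mg/L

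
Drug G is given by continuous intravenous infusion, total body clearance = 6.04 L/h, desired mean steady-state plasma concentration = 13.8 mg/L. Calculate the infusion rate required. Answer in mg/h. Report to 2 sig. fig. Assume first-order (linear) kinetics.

83 mg/h

At steady state, infusion rate R₀ = Css × CL = 13.8 × 6.040 = 83.35 mg/h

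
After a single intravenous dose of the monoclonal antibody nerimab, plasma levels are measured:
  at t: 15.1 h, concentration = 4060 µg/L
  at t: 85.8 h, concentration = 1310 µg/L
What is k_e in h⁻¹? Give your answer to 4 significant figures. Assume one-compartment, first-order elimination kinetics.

k = ln(C₁/C₂) / (t₂ − t₁) = ln(4060/1310) / (85.8 − 15.1)
  = 1.131 / 70.70 = 0.01600 h⁻¹

0.01600 h⁻¹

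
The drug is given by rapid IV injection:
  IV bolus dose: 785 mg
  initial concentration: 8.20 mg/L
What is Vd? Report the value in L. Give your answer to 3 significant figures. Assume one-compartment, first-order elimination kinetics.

Vd = Dose / C₀ = 785.0 / 8.20 = 95.73 L

95.7 L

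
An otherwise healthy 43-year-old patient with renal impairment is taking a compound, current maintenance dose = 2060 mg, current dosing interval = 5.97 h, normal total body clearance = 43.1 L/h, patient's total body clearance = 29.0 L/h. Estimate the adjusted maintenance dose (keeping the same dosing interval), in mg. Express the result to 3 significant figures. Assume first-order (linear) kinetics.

1390 mg

To keep the same average steady-state level, dosing rate must scale with clearance.
CL ratio = 29.0 / 43.1 = 0.6729
New dose (same interval) = 2060 × 0.6729 = 1386 mg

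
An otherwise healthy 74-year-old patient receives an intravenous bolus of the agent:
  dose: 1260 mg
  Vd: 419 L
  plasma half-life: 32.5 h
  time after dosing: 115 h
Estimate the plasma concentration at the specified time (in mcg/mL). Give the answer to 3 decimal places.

0.259 mcg/mL

C₀ = Dose / Vd = 1260 / 419 = 3.007 mg/L
k = ln2 / t½ = 0.693147 / 32.5 = 0.02133 h⁻¹
C = C₀ · e^(−k·t) = 3.007 × e^(−0.02133 × 115)
  = 3.007 × 0.08604 = 0.2587 mg/L
(0.2587 mg/L = 0.2587 mcg/mL)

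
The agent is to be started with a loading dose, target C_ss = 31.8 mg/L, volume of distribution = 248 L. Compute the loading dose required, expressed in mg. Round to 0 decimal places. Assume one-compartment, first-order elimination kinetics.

7886 mg

LD = Css × Vd = 31.8 × 248 = 7886 mg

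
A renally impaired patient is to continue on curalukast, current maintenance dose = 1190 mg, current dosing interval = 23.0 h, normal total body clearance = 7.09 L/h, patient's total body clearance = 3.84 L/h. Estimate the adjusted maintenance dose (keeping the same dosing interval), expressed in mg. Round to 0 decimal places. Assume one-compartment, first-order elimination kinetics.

645 mg

To keep the same average steady-state level, dosing rate must scale with clearance.
CL ratio = 3.84 / 7.09 = 0.5416
New dose (same interval) = 1190 × 0.5416 = 644.5 mg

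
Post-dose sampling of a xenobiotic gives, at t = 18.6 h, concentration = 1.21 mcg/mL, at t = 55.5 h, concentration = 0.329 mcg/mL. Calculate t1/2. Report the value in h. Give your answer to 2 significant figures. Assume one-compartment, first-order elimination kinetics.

20 h

k = ln(C₁/C₂) / (t₂ − t₁) = ln(1.21/0.329) / (55.5 − 18.6)
  = 1.302 / 36.90 = 0.03528 h⁻¹
t½ = ln2 / k = 0.693147 / 0.03528 = 19.65 h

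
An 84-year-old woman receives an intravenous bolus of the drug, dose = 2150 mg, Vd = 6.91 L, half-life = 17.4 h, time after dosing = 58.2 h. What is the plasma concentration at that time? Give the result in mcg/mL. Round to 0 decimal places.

31 mcg/mL

C₀ = Dose / Vd = 2150 / 6.91 = 311.1 mg/L
k = ln2 / t½ = 0.693147 / 17.4 = 0.03984 h⁻¹
C = C₀ · e^(−k·t) = 311.1 × e^(−0.03984 × 58.2)
  = 311.1 × 0.09840 = 30.61 mg/L
(30.61 mg/L = 30.61 mcg/mL)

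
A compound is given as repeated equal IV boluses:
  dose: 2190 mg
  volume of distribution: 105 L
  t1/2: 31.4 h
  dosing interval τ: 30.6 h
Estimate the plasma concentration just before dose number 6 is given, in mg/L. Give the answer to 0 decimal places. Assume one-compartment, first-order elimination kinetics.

21 mg/L

C₀ per dose = Dose / Vd = 2190 / 105 = 20.86 mg/L
k = ln2 / t½ = 0.693147 / 31.4 = 0.02207 h⁻¹
Fraction remaining after one interval: r = e^(−kτ) = e^(−0.02207 × 30.6) = 0.5090
Before dose 6, 5 doses have been given (aged 1τ, 2τ, 3τ, 4τ, 5τ).
C_trough = C₀ × (r + r² + … + r^5) = C₀ × r(1−r^5)/(1−r)
        = 20.86 × 0.5090 × (1 − 0.03417) / (1 − 0.5090) = 20.89 mg/L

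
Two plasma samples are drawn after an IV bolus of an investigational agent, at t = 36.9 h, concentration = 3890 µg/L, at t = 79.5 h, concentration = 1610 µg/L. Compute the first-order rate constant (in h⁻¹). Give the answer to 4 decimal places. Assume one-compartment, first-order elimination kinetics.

k = ln(C₁/C₂) / (t₂ − t₁) = ln(3890/1610) / (79.5 − 36.9)
  = 0.8822 / 42.60 = 0.02071 h⁻¹

0.0207 h⁻¹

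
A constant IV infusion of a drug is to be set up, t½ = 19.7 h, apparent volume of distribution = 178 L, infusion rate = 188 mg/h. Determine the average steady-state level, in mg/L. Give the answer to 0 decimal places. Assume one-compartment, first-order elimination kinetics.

k = ln2 / t½ = 0.693147 / 19.7 = 0.03519 h⁻¹
CL = k × Vd = 0.03519 × 178 = 6.264 L/h
At steady state Css = R₀ / CL = 188 / 6.264 = 30.01 mg/L

30 mg/L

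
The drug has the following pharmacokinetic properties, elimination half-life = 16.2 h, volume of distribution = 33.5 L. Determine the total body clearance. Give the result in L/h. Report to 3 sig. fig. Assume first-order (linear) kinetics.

1.43 L/h

k = ln2 / t½ = 0.693147 / 16.2 = 0.04279 h⁻¹
CL = k × Vd = 0.04279 × 33.5 = 1.433 L/h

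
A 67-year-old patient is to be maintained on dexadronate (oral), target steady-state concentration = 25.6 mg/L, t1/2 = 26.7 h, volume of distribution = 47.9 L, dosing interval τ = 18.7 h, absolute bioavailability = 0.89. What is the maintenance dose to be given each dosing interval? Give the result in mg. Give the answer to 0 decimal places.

k = ln2 / t½ = 0.693147 / 26.7 = 0.02596 h⁻¹
CL = k × Vd = 0.02596 × 47.9 = 1.243 L/h
At steady state, F × (Dose/τ) = Css × CL.
Dose = Css × CL × τ / F = 25.6 × 1.243 × 18.7 / 0.89 = 668.6 mg

669 mg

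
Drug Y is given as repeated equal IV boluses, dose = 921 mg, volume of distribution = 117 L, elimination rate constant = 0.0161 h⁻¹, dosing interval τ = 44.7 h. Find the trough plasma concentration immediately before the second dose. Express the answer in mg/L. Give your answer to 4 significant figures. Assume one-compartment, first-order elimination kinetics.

3.833 mg/L

C₀ per dose = Dose / Vd = 921 / 117 = 7.872 mg/L
Fraction remaining after one interval: r = e^(−kτ) = e^(−0.01610 × 44.7) = 0.4869
Before dose 2, 1 dose has been given (aged 1τ).
C_trough = C₀ × r = 7.872 × 0.4869 = 3.833 mg/L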